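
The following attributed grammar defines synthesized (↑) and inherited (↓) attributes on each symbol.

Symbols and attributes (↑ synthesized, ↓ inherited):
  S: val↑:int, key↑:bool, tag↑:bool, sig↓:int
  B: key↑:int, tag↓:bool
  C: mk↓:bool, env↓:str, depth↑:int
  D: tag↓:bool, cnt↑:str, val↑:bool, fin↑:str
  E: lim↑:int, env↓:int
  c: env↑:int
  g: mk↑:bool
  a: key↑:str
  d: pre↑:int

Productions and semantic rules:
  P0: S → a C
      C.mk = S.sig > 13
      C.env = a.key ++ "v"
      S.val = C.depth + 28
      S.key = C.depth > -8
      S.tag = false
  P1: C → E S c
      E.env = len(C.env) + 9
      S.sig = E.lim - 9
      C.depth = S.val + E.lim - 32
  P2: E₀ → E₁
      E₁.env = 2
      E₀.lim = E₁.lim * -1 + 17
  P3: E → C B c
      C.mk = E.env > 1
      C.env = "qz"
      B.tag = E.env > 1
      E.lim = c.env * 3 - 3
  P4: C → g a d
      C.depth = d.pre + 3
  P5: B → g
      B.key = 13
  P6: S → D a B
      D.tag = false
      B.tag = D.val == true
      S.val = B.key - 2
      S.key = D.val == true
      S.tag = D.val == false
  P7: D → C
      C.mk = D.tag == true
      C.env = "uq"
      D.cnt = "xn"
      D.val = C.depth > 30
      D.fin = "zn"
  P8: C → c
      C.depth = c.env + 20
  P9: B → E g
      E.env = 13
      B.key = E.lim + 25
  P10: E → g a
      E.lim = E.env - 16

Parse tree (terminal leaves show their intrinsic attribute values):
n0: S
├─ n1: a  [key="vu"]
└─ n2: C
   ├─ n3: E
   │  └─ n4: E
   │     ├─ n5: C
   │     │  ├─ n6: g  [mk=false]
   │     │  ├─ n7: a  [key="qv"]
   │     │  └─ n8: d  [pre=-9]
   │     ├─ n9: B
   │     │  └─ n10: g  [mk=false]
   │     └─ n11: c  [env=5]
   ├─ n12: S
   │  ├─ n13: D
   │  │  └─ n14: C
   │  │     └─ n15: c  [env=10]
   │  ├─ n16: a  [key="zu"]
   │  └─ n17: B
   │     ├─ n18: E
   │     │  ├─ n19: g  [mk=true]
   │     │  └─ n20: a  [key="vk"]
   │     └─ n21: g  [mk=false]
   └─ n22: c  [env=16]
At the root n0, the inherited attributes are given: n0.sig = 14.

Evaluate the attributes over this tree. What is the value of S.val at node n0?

1. n0.sig = 14  [given at root]
2. n1.key = "vu"  [terminal]
3. n2.mk = true  [S.sig > 13]
4. n2.env = "vuv"  [a.key ++ "v"]
5. n3.env = 12  [len(C.env) + 9]
6. n4.env = 2  [2]
7. n5.mk = true  [E.env > 1]
8. n5.env = "qz"  ["qz"]
9. n6.mk = false  [terminal]
10. n7.key = "qv"  [terminal]
11. n8.pre = -9  [terminal]
12. n5.depth = -6  [d.pre + 3]
13. n9.tag = true  [E.env > 1]
14. n10.mk = false  [terminal]
15. n9.key = 13  [13]
16. n11.env = 5  [terminal]
17. n4.lim = 12  [c.env * 3 - 3]
18. n3.lim = 5  [E₁.lim * -1 + 17]
19. n12.sig = -4  [E.lim - 9]
20. n13.tag = false  [false]
21. n14.mk = false  [D.tag == true]
22. n14.env = "uq"  ["uq"]
23. n15.env = 10  [terminal]
24. n14.depth = 30  [c.env + 20]
25. n13.cnt = "xn"  ["xn"]
26. n13.val = false  [C.depth > 30]
27. n13.fin = "zn"  ["zn"]
28. n16.key = "zu"  [terminal]
29. n17.tag = false  [D.val == true]
30. n18.env = 13  [13]
31. n19.mk = true  [terminal]
32. n20.key = "vk"  [terminal]
33. n18.lim = -3  [E.env - 16]
34. n21.mk = false  [terminal]
35. n17.key = 22  [E.lim + 25]
36. n12.val = 20  [B.key - 2]
37. n12.key = false  [D.val == true]
38. n12.tag = true  [D.val == false]
39. n22.env = 16  [terminal]
40. n2.depth = -7  [S.val + E.lim - 32]
41. n0.val = 21  [C.depth + 28]
42. n0.key = true  [C.depth > -8]
43. n0.tag = false  [false]

21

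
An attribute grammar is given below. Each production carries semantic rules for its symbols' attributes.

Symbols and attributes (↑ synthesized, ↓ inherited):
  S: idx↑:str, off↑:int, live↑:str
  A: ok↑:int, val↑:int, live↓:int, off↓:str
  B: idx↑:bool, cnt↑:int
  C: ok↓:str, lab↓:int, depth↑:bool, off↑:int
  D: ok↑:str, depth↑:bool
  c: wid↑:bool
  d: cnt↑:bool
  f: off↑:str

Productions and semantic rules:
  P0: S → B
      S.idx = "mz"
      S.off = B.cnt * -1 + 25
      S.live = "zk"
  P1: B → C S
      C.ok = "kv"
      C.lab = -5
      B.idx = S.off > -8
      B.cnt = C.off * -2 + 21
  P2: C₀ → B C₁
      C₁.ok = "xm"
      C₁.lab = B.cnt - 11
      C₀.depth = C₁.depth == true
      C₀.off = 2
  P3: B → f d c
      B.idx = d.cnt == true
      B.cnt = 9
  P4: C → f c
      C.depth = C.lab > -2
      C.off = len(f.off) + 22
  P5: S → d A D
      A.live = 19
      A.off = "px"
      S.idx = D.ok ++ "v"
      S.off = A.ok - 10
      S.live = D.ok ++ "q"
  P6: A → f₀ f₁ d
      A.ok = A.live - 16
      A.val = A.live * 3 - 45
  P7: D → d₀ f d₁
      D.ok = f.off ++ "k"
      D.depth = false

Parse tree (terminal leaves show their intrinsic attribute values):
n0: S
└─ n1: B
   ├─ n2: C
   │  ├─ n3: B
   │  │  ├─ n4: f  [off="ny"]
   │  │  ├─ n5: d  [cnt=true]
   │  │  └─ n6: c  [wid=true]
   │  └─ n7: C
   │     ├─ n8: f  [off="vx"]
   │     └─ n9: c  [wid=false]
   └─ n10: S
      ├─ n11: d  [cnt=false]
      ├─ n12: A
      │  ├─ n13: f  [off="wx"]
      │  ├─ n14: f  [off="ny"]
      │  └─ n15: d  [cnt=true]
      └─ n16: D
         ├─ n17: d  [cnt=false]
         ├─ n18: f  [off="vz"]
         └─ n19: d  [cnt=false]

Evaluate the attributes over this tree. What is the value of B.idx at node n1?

true

1. n2.ok = "kv"  ["kv"]
2. n2.lab = -5  [-5]
3. n4.off = "ny"  [terminal]
4. n5.cnt = true  [terminal]
5. n6.wid = true  [terminal]
6. n3.idx = true  [d.cnt == true]
7. n3.cnt = 9  [9]
8. n7.ok = "xm"  ["xm"]
9. n7.lab = -2  [B.cnt - 11]
10. n8.off = "vx"  [terminal]
11. n9.wid = false  [terminal]
12. n7.depth = false  [C.lab > -2]
13. n7.off = 24  [len(f.off) + 22]
14. n2.depth = false  [C₁.depth == true]
15. n2.off = 2  [2]
16. n11.cnt = false  [terminal]
17. n12.live = 19  [19]
18. n12.off = "px"  ["px"]
19. n13.off = "wx"  [terminal]
20. n14.off = "ny"  [terminal]
21. n15.cnt = true  [terminal]
22. n12.ok = 3  [A.live - 16]
23. n12.val = 12  [A.live * 3 - 45]
24. n17.cnt = false  [terminal]
25. n18.off = "vz"  [terminal]
26. n19.cnt = false  [terminal]
27. n16.ok = "vzk"  [f.off ++ "k"]
28. n16.depth = false  [false]
29. n10.idx = "vzkv"  [D.ok ++ "v"]
30. n10.off = -7  [A.ok - 10]
31. n10.live = "vzkq"  [D.ok ++ "q"]
32. n1.idx = true  [S.off > -8]
33. n1.cnt = 17  [C.off * -2 + 21]
34. n0.idx = "mz"  ["mz"]
35. n0.off = 8  [B.cnt * -1 + 25]
36. n0.live = "zk"  ["zk"]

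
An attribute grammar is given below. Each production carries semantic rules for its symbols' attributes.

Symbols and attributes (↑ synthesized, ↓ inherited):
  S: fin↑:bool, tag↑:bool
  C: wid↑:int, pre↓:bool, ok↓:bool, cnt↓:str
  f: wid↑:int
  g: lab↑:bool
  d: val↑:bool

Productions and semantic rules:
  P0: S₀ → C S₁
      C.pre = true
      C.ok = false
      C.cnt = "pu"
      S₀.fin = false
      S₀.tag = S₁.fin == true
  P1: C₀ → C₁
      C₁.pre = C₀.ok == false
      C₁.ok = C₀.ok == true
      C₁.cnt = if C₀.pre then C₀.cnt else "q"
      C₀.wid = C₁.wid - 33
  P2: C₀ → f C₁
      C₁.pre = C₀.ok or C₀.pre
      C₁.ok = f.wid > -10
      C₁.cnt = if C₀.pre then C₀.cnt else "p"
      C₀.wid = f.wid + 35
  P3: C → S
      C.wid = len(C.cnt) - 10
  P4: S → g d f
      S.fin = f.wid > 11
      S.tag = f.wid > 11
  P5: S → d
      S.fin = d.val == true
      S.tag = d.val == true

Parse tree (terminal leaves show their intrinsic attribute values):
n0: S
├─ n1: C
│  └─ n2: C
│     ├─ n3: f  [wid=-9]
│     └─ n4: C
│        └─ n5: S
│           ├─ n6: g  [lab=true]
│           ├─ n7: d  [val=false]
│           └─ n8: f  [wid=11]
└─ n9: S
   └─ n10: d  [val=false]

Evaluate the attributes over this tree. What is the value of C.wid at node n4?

1. n1.pre = true  [true]
2. n1.ok = false  [false]
3. n1.cnt = "pu"  ["pu"]
4. n2.pre = true  [C₀.ok == false]
5. n2.ok = false  [C₀.ok == true]
6. n2.cnt = "pu"  [if C₀.pre then C₀.cnt else "q"]
7. n3.wid = -9  [terminal]
8. n4.pre = true  [C₀.ok or C₀.pre]
9. n4.ok = true  [f.wid > -10]
10. n4.cnt = "pu"  [if C₀.pre then C₀.cnt else "p"]
11. n6.lab = true  [terminal]
12. n7.val = false  [terminal]
13. n8.wid = 11  [terminal]
14. n5.fin = false  [f.wid > 11]
15. n5.tag = false  [f.wid > 11]
16. n4.wid = -8  [len(C.cnt) - 10]
17. n2.wid = 26  [f.wid + 35]
18. n1.wid = -7  [C₁.wid - 33]
19. n10.val = false  [terminal]
20. n9.fin = false  [d.val == true]
21. n9.tag = false  [d.val == true]
22. n0.fin = false  [false]
23. n0.tag = false  [S₁.fin == true]

-8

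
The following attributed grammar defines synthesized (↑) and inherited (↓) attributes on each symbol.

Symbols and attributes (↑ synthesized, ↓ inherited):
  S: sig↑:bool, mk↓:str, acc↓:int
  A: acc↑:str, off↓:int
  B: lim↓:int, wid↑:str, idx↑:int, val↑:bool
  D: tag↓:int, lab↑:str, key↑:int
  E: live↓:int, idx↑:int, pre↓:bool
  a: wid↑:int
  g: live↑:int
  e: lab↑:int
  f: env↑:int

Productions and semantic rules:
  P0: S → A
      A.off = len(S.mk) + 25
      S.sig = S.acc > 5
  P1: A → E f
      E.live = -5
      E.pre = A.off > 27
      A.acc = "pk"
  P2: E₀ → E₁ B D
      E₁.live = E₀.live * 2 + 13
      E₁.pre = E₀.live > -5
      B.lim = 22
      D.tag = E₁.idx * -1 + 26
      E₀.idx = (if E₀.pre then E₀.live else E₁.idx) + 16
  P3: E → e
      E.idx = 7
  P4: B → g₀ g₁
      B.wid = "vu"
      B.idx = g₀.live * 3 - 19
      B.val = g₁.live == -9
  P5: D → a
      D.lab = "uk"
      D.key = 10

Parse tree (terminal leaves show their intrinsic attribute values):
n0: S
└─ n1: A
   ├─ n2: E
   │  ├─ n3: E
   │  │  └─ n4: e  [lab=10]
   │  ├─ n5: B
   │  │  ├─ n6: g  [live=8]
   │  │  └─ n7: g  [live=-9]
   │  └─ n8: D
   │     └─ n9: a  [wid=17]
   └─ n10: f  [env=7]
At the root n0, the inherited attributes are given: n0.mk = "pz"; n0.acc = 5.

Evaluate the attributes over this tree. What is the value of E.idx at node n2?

1. n0.mk = "pz"  [given at root]
2. n0.acc = 5  [given at root]
3. n1.off = 27  [len(S.mk) + 25]
4. n2.live = -5  [-5]
5. n2.pre = false  [A.off > 27]
6. n3.live = 3  [E₀.live * 2 + 13]
7. n3.pre = false  [E₀.live > -5]
8. n4.lab = 10  [terminal]
9. n3.idx = 7  [7]
10. n5.lim = 22  [22]
11. n6.live = 8  [terminal]
12. n7.live = -9  [terminal]
13. n5.wid = "vu"  ["vu"]
14. n5.idx = 5  [g₀.live * 3 - 19]
15. n5.val = true  [g₁.live == -9]
16. n8.tag = 19  [E₁.idx * -1 + 26]
17. n9.wid = 17  [terminal]
18. n8.lab = "uk"  ["uk"]
19. n8.key = 10  [10]
20. n2.idx = 23  [(if E₀.pre then E₀.live else E₁.idx) + 16]
21. n10.env = 7  [terminal]
22. n1.acc = "pk"  ["pk"]
23. n0.sig = false  [S.acc > 5]

23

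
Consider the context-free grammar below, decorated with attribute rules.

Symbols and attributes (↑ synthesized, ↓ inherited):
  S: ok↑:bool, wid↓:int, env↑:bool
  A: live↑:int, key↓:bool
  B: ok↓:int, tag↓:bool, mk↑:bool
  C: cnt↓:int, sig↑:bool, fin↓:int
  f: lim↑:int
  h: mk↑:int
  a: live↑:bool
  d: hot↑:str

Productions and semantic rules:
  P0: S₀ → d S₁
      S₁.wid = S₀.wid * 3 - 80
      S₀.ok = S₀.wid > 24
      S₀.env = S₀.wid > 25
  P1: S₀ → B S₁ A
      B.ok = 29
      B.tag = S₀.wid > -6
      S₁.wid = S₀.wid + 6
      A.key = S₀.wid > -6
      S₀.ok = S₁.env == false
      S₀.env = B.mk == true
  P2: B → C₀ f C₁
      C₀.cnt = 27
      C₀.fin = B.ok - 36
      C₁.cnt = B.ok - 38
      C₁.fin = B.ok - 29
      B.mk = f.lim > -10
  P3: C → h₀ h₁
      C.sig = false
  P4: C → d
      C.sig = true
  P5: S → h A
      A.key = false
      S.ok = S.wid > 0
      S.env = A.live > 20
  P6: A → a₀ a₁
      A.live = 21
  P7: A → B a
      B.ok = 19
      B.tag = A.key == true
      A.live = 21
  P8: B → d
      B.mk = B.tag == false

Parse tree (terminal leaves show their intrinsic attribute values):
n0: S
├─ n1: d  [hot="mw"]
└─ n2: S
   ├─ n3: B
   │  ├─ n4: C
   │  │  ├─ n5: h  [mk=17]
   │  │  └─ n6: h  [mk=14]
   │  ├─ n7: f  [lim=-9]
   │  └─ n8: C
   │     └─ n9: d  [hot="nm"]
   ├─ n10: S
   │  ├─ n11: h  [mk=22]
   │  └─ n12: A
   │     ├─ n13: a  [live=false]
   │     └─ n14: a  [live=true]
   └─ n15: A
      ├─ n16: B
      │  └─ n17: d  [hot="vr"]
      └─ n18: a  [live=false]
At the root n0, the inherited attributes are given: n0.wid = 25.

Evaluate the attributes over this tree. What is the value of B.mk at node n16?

false

1. n0.wid = 25  [given at root]
2. n1.hot = "mw"  [terminal]
3. n2.wid = -5  [S₀.wid * 3 - 80]
4. n3.ok = 29  [29]
5. n3.tag = true  [S₀.wid > -6]
6. n4.cnt = 27  [27]
7. n4.fin = -7  [B.ok - 36]
8. n5.mk = 17  [terminal]
9. n6.mk = 14  [terminal]
10. n4.sig = false  [false]
11. n7.lim = -9  [terminal]
12. n8.cnt = -9  [B.ok - 38]
13. n8.fin = 0  [B.ok - 29]
14. n9.hot = "nm"  [terminal]
15. n8.sig = true  [true]
16. n3.mk = true  [f.lim > -10]
17. n10.wid = 1  [S₀.wid + 6]
18. n11.mk = 22  [terminal]
19. n12.key = false  [false]
20. n13.live = false  [terminal]
21. n14.live = true  [terminal]
22. n12.live = 21  [21]
23. n10.ok = true  [S.wid > 0]
24. n10.env = true  [A.live > 20]
25. n15.key = true  [S₀.wid > -6]
26. n16.ok = 19  [19]
27. n16.tag = true  [A.key == true]
28. n17.hot = "vr"  [terminal]
29. n16.mk = false  [B.tag == false]
30. n18.live = false  [terminal]
31. n15.live = 21  [21]
32. n2.ok = false  [S₁.env == false]
33. n2.env = true  [B.mk == true]
34. n0.ok = true  [S₀.wid > 24]
35. n0.env = false  [S₀.wid > 25]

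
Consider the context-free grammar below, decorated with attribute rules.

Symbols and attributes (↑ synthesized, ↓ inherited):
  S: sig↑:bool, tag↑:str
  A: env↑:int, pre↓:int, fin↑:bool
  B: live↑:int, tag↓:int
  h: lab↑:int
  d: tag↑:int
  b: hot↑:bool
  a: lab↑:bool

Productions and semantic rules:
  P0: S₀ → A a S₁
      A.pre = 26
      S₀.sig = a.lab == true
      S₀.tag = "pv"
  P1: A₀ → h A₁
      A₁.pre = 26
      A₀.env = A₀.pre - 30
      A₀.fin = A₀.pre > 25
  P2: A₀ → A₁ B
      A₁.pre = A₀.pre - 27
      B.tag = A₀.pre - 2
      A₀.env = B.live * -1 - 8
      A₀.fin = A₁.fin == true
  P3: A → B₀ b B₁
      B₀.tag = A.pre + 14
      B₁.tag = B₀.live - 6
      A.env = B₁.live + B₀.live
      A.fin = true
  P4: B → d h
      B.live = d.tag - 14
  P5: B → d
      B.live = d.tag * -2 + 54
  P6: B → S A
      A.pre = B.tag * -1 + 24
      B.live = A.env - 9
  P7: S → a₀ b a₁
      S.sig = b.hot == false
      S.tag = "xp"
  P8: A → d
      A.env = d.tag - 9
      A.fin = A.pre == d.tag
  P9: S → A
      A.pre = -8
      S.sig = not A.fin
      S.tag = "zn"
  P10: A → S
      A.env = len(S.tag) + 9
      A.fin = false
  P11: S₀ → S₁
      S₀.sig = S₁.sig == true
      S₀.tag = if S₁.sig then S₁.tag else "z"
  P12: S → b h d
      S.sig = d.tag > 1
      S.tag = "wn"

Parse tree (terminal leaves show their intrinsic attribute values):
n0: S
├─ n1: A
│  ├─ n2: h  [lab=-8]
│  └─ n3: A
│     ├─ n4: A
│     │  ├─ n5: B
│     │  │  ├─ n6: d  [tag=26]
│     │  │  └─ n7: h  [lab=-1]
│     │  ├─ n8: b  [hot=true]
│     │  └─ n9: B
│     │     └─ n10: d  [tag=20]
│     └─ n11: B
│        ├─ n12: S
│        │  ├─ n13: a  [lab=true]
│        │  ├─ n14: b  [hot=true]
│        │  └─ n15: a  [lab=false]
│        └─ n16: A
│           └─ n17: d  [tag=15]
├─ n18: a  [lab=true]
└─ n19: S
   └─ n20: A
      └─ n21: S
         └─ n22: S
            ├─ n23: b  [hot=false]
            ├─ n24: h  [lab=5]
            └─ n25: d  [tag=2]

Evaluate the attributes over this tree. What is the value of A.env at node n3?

-5

1. n1.pre = 26  [26]
2. n2.lab = -8  [terminal]
3. n3.pre = 26  [26]
4. n4.pre = -1  [A₀.pre - 27]
5. n5.tag = 13  [A.pre + 14]
6. n6.tag = 26  [terminal]
7. n7.lab = -1  [terminal]
8. n5.live = 12  [d.tag - 14]
9. n8.hot = true  [terminal]
10. n9.tag = 6  [B₀.live - 6]
11. n10.tag = 20  [terminal]
12. n9.live = 14  [d.tag * -2 + 54]
13. n4.env = 26  [B₁.live + B₀.live]
14. n4.fin = true  [true]
15. n11.tag = 24  [A₀.pre - 2]
16. n13.lab = true  [terminal]
17. n14.hot = true  [terminal]
18. n15.lab = false  [terminal]
19. n12.sig = false  [b.hot == false]
20. n12.tag = "xp"  ["xp"]
21. n16.pre = 0  [B.tag * -1 + 24]
22. n17.tag = 15  [terminal]
23. n16.env = 6  [d.tag - 9]
24. n16.fin = false  [A.pre == d.tag]
25. n11.live = -3  [A.env - 9]
26. n3.env = -5  [B.live * -1 - 8]
27. n3.fin = true  [A₁.fin == true]
28. n1.env = -4  [A₀.pre - 30]
29. n1.fin = true  [A₀.pre > 25]
30. n18.lab = true  [terminal]
31. n20.pre = -8  [-8]
32. n23.hot = false  [terminal]
33. n24.lab = 5  [terminal]
34. n25.tag = 2  [terminal]
35. n22.sig = true  [d.tag > 1]
36. n22.tag = "wn"  ["wn"]
37. n21.sig = true  [S₁.sig == true]
38. n21.tag = "wn"  [if S₁.sig then S₁.tag else "z"]
39. n20.env = 11  [len(S.tag) + 9]
40. n20.fin = false  [false]
41. n19.sig = true  [not A.fin]
42. n19.tag = "zn"  ["zn"]
43. n0.sig = true  [a.lab == true]
44. n0.tag = "pv"  ["pv"]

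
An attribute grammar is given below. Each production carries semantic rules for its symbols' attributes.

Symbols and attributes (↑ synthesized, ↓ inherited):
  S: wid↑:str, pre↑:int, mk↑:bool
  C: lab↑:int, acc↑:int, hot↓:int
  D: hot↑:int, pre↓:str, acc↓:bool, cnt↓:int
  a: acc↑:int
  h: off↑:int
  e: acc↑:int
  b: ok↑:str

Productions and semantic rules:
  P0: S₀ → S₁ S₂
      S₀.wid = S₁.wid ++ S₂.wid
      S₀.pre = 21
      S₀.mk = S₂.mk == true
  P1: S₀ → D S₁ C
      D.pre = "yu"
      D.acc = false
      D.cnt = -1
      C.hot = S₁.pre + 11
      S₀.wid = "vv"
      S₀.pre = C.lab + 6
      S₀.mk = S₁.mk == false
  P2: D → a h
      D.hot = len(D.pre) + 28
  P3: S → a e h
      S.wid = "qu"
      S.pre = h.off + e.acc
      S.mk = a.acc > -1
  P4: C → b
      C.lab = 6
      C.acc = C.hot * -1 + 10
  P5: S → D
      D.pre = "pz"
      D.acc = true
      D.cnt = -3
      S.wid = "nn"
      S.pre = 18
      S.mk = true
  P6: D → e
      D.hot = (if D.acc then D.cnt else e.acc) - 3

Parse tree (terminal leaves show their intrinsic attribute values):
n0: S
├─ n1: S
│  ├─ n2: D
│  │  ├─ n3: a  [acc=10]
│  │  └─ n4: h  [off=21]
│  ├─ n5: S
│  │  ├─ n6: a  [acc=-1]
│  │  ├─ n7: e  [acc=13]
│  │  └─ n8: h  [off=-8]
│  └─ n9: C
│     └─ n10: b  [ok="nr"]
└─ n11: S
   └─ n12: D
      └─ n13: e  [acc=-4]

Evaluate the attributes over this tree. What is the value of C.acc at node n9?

-6

1. n2.pre = "yu"  ["yu"]
2. n2.acc = false  [false]
3. n2.cnt = -1  [-1]
4. n3.acc = 10  [terminal]
5. n4.off = 21  [terminal]
6. n2.hot = 30  [len(D.pre) + 28]
7. n6.acc = -1  [terminal]
8. n7.acc = 13  [terminal]
9. n8.off = -8  [terminal]
10. n5.wid = "qu"  ["qu"]
11. n5.pre = 5  [h.off + e.acc]
12. n5.mk = false  [a.acc > -1]
13. n9.hot = 16  [S₁.pre + 11]
14. n10.ok = "nr"  [terminal]
15. n9.lab = 6  [6]
16. n9.acc = -6  [C.hot * -1 + 10]
17. n1.wid = "vv"  ["vv"]
18. n1.pre = 12  [C.lab + 6]
19. n1.mk = true  [S₁.mk == false]
20. n12.pre = "pz"  ["pz"]
21. n12.acc = true  [true]
22. n12.cnt = -3  [-3]
23. n13.acc = -4  [terminal]
24. n12.hot = -6  [(if D.acc then D.cnt else e.acc) - 3]
25. n11.wid = "nn"  ["nn"]
26. n11.pre = 18  [18]
27. n11.mk = true  [true]
28. n0.wid = "vvnn"  [S₁.wid ++ S₂.wid]
29. n0.pre = 21  [21]
30. n0.mk = true  [S₂.mk == true]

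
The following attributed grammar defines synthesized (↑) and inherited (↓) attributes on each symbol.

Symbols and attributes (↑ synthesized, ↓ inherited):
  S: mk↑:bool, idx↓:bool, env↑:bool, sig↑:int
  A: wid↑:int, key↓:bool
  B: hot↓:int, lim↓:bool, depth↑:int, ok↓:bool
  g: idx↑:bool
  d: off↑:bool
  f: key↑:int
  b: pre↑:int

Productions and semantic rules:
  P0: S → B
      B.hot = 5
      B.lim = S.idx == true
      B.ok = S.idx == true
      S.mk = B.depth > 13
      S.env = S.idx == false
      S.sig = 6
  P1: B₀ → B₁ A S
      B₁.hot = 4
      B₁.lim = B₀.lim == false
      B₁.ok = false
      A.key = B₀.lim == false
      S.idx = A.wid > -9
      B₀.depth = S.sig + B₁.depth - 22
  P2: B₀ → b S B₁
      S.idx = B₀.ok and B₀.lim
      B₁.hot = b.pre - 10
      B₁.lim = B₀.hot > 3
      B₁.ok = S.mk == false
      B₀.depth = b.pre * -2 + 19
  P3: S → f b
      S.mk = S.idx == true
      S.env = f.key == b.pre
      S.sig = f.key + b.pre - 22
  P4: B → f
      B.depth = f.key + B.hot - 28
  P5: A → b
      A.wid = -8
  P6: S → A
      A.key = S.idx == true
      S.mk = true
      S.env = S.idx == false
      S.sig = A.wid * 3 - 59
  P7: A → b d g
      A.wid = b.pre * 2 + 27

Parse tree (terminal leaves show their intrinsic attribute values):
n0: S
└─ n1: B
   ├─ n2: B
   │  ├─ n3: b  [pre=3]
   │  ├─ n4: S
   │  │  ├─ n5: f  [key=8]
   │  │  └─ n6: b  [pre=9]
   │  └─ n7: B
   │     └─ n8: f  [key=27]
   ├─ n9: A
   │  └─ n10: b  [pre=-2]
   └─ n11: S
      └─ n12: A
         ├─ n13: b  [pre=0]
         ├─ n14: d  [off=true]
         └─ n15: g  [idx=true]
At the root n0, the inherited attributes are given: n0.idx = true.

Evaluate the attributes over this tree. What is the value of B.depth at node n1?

1. n0.idx = true  [given at root]
2. n1.hot = 5  [5]
3. n1.lim = true  [S.idx == true]
4. n1.ok = true  [S.idx == true]
5. n2.hot = 4  [4]
6. n2.lim = false  [B₀.lim == false]
7. n2.ok = false  [false]
8. n3.pre = 3  [terminal]
9. n4.idx = false  [B₀.ok and B₀.lim]
10. n5.key = 8  [terminal]
11. n6.pre = 9  [terminal]
12. n4.mk = false  [S.idx == true]
13. n4.env = false  [f.key == b.pre]
14. n4.sig = -5  [f.key + b.pre - 22]
15. n7.hot = -7  [b.pre - 10]
16. n7.lim = true  [B₀.hot > 3]
17. n7.ok = true  [S.mk == false]
18. n8.key = 27  [terminal]
19. n7.depth = -8  [f.key + B.hot - 28]
20. n2.depth = 13  [b.pre * -2 + 19]
21. n9.key = false  [B₀.lim == false]
22. n10.pre = -2  [terminal]
23. n9.wid = -8  [-8]
24. n11.idx = true  [A.wid > -9]
25. n12.key = true  [S.idx == true]
26. n13.pre = 0  [terminal]
27. n14.off = true  [terminal]
28. n15.idx = true  [terminal]
29. n12.wid = 27  [b.pre * 2 + 27]
30. n11.mk = true  [true]
31. n11.env = false  [S.idx == false]
32. n11.sig = 22  [A.wid * 3 - 59]
33. n1.depth = 13  [S.sig + B₁.depth - 22]
34. n0.mk = false  [B.depth > 13]
35. n0.env = false  [S.idx == false]
36. n0.sig = 6  [6]

13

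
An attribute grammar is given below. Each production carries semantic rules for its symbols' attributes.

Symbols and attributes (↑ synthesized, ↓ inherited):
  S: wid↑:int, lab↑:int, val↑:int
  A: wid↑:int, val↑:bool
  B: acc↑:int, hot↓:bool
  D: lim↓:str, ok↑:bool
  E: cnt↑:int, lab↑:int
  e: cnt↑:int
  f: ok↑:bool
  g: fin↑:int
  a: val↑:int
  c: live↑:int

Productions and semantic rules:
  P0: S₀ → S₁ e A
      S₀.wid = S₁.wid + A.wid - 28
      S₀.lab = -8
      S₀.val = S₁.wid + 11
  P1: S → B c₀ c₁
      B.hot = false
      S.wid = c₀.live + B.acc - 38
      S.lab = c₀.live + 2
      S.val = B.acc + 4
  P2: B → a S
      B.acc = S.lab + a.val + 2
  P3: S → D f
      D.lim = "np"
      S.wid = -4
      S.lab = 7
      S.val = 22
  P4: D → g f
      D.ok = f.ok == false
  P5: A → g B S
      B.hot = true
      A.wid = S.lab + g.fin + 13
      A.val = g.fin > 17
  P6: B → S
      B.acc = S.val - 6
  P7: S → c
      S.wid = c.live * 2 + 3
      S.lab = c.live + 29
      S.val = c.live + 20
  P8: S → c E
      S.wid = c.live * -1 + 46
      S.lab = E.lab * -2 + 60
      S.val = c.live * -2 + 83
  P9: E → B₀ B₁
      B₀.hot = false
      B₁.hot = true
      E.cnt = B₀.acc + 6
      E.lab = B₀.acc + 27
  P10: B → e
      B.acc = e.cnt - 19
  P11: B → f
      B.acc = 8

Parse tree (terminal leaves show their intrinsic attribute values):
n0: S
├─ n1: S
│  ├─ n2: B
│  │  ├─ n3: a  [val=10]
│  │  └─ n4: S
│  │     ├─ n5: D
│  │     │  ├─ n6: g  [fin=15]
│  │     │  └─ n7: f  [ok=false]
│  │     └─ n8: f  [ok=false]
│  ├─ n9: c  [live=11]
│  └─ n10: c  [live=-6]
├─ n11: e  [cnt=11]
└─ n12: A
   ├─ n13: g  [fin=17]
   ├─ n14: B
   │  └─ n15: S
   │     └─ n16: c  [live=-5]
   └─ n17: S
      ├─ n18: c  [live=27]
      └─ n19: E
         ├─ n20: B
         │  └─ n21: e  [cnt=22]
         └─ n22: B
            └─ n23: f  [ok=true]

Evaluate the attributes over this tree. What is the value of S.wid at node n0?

1. n2.hot = false  [false]
2. n3.val = 10  [terminal]
3. n5.lim = "np"  ["np"]
4. n6.fin = 15  [terminal]
5. n7.ok = false  [terminal]
6. n5.ok = true  [f.ok == false]
7. n8.ok = false  [terminal]
8. n4.wid = -4  [-4]
9. n4.lab = 7  [7]
10. n4.val = 22  [22]
11. n2.acc = 19  [S.lab + a.val + 2]
12. n9.live = 11  [terminal]
13. n10.live = -6  [terminal]
14. n1.wid = -8  [c₀.live + B.acc - 38]
15. n1.lab = 13  [c₀.live + 2]
16. n1.val = 23  [B.acc + 4]
17. n11.cnt = 11  [terminal]
18. n13.fin = 17  [terminal]
19. n14.hot = true  [true]
20. n16.live = -5  [terminal]
21. n15.wid = -7  [c.live * 2 + 3]
22. n15.lab = 24  [c.live + 29]
23. n15.val = 15  [c.live + 20]
24. n14.acc = 9  [S.val - 6]
25. n18.live = 27  [terminal]
26. n20.hot = false  [false]
27. n21.cnt = 22  [terminal]
28. n20.acc = 3  [e.cnt - 19]
29. n22.hot = true  [true]
30. n23.ok = true  [terminal]
31. n22.acc = 8  [8]
32. n19.cnt = 9  [B₀.acc + 6]
33. n19.lab = 30  [B₀.acc + 27]
34. n17.wid = 19  [c.live * -1 + 46]
35. n17.lab = 0  [E.lab * -2 + 60]
36. n17.val = 29  [c.live * -2 + 83]
37. n12.wid = 30  [S.lab + g.fin + 13]
38. n12.val = false  [g.fin > 17]
39. n0.wid = -6  [S₁.wid + A.wid - 28]
40. n0.lab = -8  [-8]
41. n0.val = 3  [S₁.wid + 11]

-6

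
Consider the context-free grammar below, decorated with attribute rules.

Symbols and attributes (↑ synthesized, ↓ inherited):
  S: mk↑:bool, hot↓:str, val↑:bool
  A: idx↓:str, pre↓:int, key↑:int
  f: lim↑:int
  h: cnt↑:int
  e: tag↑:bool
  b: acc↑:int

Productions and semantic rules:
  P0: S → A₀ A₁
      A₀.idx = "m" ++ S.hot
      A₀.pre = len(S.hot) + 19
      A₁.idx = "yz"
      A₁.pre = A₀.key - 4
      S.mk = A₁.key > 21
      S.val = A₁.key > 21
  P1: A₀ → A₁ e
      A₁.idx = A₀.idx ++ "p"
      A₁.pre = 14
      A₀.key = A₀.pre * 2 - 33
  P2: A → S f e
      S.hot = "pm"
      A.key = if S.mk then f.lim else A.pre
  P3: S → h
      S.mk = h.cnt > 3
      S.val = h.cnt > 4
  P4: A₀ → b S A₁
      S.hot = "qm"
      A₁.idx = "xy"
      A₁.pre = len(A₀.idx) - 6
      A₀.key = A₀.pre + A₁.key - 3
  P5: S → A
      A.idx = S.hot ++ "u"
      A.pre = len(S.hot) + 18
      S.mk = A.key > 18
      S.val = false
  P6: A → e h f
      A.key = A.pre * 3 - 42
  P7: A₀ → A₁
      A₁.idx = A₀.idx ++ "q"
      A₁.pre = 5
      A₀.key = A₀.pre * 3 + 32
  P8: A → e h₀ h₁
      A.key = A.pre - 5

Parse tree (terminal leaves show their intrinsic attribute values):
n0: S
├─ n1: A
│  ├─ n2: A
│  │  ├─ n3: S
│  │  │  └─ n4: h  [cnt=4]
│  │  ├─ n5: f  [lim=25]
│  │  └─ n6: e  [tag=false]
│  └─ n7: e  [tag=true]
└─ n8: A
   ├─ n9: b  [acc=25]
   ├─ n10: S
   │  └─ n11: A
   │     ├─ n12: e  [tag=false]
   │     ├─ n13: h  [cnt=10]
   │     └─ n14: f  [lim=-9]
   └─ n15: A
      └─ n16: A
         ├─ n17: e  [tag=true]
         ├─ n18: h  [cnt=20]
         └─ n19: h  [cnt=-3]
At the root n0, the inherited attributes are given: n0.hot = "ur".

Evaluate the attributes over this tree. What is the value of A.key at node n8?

1. n0.hot = "ur"  [given at root]
2. n1.idx = "mur"  ["m" ++ S.hot]
3. n1.pre = 21  [len(S.hot) + 19]
4. n2.idx = "murp"  [A₀.idx ++ "p"]
5. n2.pre = 14  [14]
6. n3.hot = "pm"  ["pm"]
7. n4.cnt = 4  [terminal]
8. n3.mk = true  [h.cnt > 3]
9. n3.val = false  [h.cnt > 4]
10. n5.lim = 25  [terminal]
11. n6.tag = false  [terminal]
12. n2.key = 25  [if S.mk then f.lim else A.pre]
13. n7.tag = true  [terminal]
14. n1.key = 9  [A₀.pre * 2 - 33]
15. n8.idx = "yz"  ["yz"]
16. n8.pre = 5  [A₀.key - 4]
17. n9.acc = 25  [terminal]
18. n10.hot = "qm"  ["qm"]
19. n11.idx = "qmu"  [S.hot ++ "u"]
20. n11.pre = 20  [len(S.hot) + 18]
21. n12.tag = false  [terminal]
22. n13.cnt = 10  [terminal]
23. n14.lim = -9  [terminal]
24. n11.key = 18  [A.pre * 3 - 42]
25. n10.mk = false  [A.key > 18]
26. n10.val = false  [false]
27. n15.idx = "xy"  ["xy"]
28. n15.pre = -4  [len(A₀.idx) - 6]
29. n16.idx = "xyq"  [A₀.idx ++ "q"]
30. n16.pre = 5  [5]
31. n17.tag = true  [terminal]
32. n18.cnt = 20  [terminal]
33. n19.cnt = -3  [terminal]
34. n16.key = 0  [A.pre - 5]
35. n15.key = 20  [A₀.pre * 3 + 32]
36. n8.key = 22  [A₀.pre + A₁.key - 3]
37. n0.mk = true  [A₁.key > 21]
38. n0.val = true  [A₁.key > 21]

22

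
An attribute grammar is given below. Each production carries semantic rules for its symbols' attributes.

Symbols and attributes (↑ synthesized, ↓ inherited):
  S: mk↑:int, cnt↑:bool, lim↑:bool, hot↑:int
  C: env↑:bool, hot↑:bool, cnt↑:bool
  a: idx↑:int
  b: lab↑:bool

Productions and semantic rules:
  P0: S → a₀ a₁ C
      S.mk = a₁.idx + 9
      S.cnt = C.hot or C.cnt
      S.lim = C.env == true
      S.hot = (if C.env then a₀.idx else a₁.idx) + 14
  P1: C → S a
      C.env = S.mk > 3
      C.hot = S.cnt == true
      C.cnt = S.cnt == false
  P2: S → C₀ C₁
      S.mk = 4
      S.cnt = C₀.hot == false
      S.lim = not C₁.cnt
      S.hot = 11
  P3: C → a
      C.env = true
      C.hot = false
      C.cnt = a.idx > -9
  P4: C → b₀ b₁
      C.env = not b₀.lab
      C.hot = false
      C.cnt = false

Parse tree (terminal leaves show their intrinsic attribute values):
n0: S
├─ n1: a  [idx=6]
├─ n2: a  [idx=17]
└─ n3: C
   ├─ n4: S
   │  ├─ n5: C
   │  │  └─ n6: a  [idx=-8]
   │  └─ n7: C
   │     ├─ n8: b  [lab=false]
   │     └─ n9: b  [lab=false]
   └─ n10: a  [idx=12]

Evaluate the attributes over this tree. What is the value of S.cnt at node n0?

true

1. n1.idx = 6  [terminal]
2. n2.idx = 17  [terminal]
3. n6.idx = -8  [terminal]
4. n5.env = true  [true]
5. n5.hot = false  [false]
6. n5.cnt = true  [a.idx > -9]
7. n8.lab = false  [terminal]
8. n9.lab = false  [terminal]
9. n7.env = true  [not b₀.lab]
10. n7.hot = false  [false]
11. n7.cnt = false  [false]
12. n4.mk = 4  [4]
13. n4.cnt = true  [C₀.hot == false]
14. n4.lim = true  [not C₁.cnt]
15. n4.hot = 11  [11]
16. n10.idx = 12  [terminal]
17. n3.env = true  [S.mk > 3]
18. n3.hot = true  [S.cnt == true]
19. n3.cnt = false  [S.cnt == false]
20. n0.mk = 26  [a₁.idx + 9]
21. n0.cnt = true  [C.hot or C.cnt]
22. n0.lim = true  [C.env == true]
23. n0.hot = 20  [(if C.env then a₀.idx else a₁.idx) + 14]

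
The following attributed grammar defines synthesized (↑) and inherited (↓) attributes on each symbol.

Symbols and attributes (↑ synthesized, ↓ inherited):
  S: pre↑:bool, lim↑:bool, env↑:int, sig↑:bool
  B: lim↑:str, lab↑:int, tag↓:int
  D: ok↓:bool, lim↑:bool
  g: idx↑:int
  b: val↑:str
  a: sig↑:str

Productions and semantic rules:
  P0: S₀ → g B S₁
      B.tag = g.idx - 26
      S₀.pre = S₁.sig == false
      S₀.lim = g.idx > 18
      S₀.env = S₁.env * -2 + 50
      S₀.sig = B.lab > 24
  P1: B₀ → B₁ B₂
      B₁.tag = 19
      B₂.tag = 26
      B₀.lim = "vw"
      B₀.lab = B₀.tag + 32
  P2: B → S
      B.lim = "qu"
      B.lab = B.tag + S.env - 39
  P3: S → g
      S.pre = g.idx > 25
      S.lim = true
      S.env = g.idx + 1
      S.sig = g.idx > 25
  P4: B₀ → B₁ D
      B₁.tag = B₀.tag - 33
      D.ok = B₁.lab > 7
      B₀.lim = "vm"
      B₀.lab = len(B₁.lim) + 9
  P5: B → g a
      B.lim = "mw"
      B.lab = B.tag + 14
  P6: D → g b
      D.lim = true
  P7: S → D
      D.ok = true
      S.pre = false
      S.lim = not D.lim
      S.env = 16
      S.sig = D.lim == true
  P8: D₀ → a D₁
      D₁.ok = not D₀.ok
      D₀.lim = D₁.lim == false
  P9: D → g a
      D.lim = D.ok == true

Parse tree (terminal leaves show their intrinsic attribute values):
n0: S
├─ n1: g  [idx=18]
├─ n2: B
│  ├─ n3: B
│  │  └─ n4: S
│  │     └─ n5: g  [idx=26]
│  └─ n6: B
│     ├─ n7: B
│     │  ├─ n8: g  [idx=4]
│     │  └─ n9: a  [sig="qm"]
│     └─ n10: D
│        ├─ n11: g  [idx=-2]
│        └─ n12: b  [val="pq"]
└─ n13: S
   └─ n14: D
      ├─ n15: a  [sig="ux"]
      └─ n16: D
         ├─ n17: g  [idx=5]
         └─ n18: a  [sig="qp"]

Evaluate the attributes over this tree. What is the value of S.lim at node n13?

false

1. n1.idx = 18  [terminal]
2. n2.tag = -8  [g.idx - 26]
3. n3.tag = 19  [19]
4. n5.idx = 26  [terminal]
5. n4.pre = true  [g.idx > 25]
6. n4.lim = true  [true]
7. n4.env = 27  [g.idx + 1]
8. n4.sig = true  [g.idx > 25]
9. n3.lim = "qu"  ["qu"]
10. n3.lab = 7  [B.tag + S.env - 39]
11. n6.tag = 26  [26]
12. n7.tag = -7  [B₀.tag - 33]
13. n8.idx = 4  [terminal]
14. n9.sig = "qm"  [terminal]
15. n7.lim = "mw"  ["mw"]
16. n7.lab = 7  [B.tag + 14]
17. n10.ok = false  [B₁.lab > 7]
18. n11.idx = -2  [terminal]
19. n12.val = "pq"  [terminal]
20. n10.lim = true  [true]
21. n6.lim = "vm"  ["vm"]
22. n6.lab = 11  [len(B₁.lim) + 9]
23. n2.lim = "vw"  ["vw"]
24. n2.lab = 24  [B₀.tag + 32]
25. n14.ok = true  [true]
26. n15.sig = "ux"  [terminal]
27. n16.ok = false  [not D₀.ok]
28. n17.idx = 5  [terminal]
29. n18.sig = "qp"  [terminal]
30. n16.lim = false  [D.ok == true]
31. n14.lim = true  [D₁.lim == false]
32. n13.pre = false  [false]
33. n13.lim = false  [not D.lim]
34. n13.env = 16  [16]
35. n13.sig = true  [D.lim == true]
36. n0.pre = false  [S₁.sig == false]
37. n0.lim = false  [g.idx > 18]
38. n0.env = 18  [S₁.env * -2 + 50]
39. n0.sig = false  [B.lab > 24]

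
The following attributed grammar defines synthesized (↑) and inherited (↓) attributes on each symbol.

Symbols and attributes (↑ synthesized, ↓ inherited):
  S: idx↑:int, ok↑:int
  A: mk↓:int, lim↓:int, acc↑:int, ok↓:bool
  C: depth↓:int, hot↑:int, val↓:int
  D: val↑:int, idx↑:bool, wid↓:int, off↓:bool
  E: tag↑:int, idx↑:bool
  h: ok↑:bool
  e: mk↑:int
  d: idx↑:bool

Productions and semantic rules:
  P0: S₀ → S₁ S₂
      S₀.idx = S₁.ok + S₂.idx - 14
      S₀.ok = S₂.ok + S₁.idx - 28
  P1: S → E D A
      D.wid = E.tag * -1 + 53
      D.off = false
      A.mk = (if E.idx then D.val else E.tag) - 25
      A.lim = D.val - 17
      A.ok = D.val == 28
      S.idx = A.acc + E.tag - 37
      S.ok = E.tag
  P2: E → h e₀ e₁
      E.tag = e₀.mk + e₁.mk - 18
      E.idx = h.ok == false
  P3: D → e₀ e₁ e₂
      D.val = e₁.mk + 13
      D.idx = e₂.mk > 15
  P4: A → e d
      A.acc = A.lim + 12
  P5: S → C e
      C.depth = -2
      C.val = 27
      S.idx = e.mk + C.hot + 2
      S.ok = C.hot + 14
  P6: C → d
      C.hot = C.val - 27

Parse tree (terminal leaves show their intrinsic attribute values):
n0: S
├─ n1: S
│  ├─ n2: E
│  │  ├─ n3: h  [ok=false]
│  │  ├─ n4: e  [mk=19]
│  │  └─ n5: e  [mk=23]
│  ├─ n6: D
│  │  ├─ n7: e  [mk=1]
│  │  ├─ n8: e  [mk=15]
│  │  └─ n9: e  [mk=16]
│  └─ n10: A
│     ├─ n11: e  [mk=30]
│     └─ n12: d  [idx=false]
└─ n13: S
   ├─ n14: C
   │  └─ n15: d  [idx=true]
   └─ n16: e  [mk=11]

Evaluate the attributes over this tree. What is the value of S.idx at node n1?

1. n3.ok = false  [terminal]
2. n4.mk = 19  [terminal]
3. n5.mk = 23  [terminal]
4. n2.tag = 24  [e₀.mk + e₁.mk - 18]
5. n2.idx = true  [h.ok == false]
6. n6.wid = 29  [E.tag * -1 + 53]
7. n6.off = false  [false]
8. n7.mk = 1  [terminal]
9. n8.mk = 15  [terminal]
10. n9.mk = 16  [terminal]
11. n6.val = 28  [e₁.mk + 13]
12. n6.idx = true  [e₂.mk > 15]
13. n10.mk = 3  [(if E.idx then D.val else E.tag) - 25]
14. n10.lim = 11  [D.val - 17]
15. n10.ok = true  [D.val == 28]
16. n11.mk = 30  [terminal]
17. n12.idx = false  [terminal]
18. n10.acc = 23  [A.lim + 12]
19. n1.idx = 10  [A.acc + E.tag - 37]
20. n1.ok = 24  [E.tag]
21. n14.depth = -2  [-2]
22. n14.val = 27  [27]
23. n15.idx = true  [terminal]
24. n14.hot = 0  [C.val - 27]
25. n16.mk = 11  [terminal]
26. n13.idx = 13  [e.mk + C.hot + 2]
27. n13.ok = 14  [C.hot + 14]
28. n0.idx = 23  [S₁.ok + S₂.idx - 14]
29. n0.ok = -4  [S₂.ok + S₁.idx - 28]

10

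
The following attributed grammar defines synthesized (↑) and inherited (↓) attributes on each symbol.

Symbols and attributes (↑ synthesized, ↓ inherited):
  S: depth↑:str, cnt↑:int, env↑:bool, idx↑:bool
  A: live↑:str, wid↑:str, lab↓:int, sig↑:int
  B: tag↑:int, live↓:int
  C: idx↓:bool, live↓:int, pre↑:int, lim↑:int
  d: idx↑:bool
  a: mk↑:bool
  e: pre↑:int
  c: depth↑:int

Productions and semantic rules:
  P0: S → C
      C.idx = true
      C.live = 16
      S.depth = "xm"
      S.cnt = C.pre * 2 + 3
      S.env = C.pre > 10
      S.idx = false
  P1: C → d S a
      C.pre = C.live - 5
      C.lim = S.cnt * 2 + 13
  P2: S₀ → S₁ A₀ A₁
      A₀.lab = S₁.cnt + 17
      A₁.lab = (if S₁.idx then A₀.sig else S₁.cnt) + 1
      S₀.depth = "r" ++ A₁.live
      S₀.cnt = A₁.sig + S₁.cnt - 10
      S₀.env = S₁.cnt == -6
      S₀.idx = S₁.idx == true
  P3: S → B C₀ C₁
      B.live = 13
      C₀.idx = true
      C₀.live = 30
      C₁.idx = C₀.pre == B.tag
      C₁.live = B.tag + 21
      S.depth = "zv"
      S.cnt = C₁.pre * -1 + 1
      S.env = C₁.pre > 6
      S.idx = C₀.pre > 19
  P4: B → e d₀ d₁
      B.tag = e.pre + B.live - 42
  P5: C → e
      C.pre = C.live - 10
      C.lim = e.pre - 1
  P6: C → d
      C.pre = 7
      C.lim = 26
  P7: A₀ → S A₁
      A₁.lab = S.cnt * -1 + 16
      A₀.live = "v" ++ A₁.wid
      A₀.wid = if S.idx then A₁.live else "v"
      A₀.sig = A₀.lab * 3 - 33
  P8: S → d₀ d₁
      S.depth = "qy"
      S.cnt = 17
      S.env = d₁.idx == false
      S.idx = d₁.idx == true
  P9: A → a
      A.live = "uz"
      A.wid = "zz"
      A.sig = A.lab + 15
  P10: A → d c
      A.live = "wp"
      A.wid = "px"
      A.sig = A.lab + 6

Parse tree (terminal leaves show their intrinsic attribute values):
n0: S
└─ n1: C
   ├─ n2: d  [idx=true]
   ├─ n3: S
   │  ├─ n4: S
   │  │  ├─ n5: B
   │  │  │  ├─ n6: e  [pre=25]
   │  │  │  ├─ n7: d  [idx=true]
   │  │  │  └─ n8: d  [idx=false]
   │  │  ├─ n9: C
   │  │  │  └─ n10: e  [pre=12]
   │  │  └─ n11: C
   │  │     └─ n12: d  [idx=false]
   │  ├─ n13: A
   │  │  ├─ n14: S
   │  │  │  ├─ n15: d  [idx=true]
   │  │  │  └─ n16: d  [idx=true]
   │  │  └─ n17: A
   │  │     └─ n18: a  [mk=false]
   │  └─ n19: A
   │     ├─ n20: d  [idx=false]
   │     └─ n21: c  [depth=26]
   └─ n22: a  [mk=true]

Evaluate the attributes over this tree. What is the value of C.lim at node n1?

-5

1. n1.idx = true  [true]
2. n1.live = 16  [16]
3. n2.idx = true  [terminal]
4. n5.live = 13  [13]
5. n6.pre = 25  [terminal]
6. n7.idx = true  [terminal]
7. n8.idx = false  [terminal]
8. n5.tag = -4  [e.pre + B.live - 42]
9. n9.idx = true  [true]
10. n9.live = 30  [30]
11. n10.pre = 12  [terminal]
12. n9.pre = 20  [C.live - 10]
13. n9.lim = 11  [e.pre - 1]
14. n11.idx = false  [C₀.pre == B.tag]
15. n11.live = 17  [B.tag + 21]
16. n12.idx = false  [terminal]
17. n11.pre = 7  [7]
18. n11.lim = 26  [26]
19. n4.depth = "zv"  ["zv"]
20. n4.cnt = -6  [C₁.pre * -1 + 1]
21. n4.env = true  [C₁.pre > 6]
22. n4.idx = true  [C₀.pre > 19]
23. n13.lab = 11  [S₁.cnt + 17]
24. n15.idx = true  [terminal]
25. n16.idx = true  [terminal]
26. n14.depth = "qy"  ["qy"]
27. n14.cnt = 17  [17]
28. n14.env = false  [d₁.idx == false]
29. n14.idx = true  [d₁.idx == true]
30. n17.lab = -1  [S.cnt * -1 + 16]
31. n18.mk = false  [terminal]
32. n17.live = "uz"  ["uz"]
33. n17.wid = "zz"  ["zz"]
34. n17.sig = 14  [A.lab + 15]
35. n13.live = "vzz"  ["v" ++ A₁.wid]
36. n13.wid = "uz"  [if S.idx then A₁.live else "v"]
37. n13.sig = 0  [A₀.lab * 3 - 33]
38. n19.lab = 1  [(if S₁.idx then A₀.sig else S₁.cnt) + 1]
39. n20.idx = false  [terminal]
40. n21.depth = 26  [terminal]
41. n19.live = "wp"  ["wp"]
42. n19.wid = "px"  ["px"]
43. n19.sig = 7  [A.lab + 6]
44. n3.depth = "rwp"  ["r" ++ A₁.live]
45. n3.cnt = -9  [A₁.sig + S₁.cnt - 10]
46. n3.env = true  [S₁.cnt == -6]
47. n3.idx = true  [S₁.idx == true]
48. n22.mk = true  [terminal]
49. n1.pre = 11  [C.live - 5]
50. n1.lim = -5  [S.cnt * 2 + 13]
51. n0.depth = "xm"  ["xm"]
52. n0.cnt = 25  [C.pre * 2 + 3]
53. n0.env = true  [C.pre > 10]
54. n0.idx = false  [false]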